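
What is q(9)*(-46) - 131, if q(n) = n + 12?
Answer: -1097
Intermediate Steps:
q(n) = 12 + n
q(9)*(-46) - 131 = (12 + 9)*(-46) - 131 = 21*(-46) - 131 = -966 - 131 = -1097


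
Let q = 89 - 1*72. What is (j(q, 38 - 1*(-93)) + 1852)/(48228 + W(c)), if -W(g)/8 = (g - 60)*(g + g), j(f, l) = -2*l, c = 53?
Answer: 795/27082 ≈ 0.029355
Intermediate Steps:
q = 17 (q = 89 - 72 = 17)
W(g) = -16*g*(-60 + g) (W(g) = -8*(g - 60)*(g + g) = -8*(-60 + g)*2*g = -16*g*(-60 + g))
(j(q, 38 - 1*(-93)) + 1852)/(48228 + W(c)) = (-2*(38 - 1*(-93)) + 1852)/(48228 + 16*53*(60 - 1*53)) = (-2*(38 + 93) + 1852)/(48228 + 16*53*(60 - 53)) = (-2*131 + 1852)/(48228 + 16*53*7) = (-262 + 1852)/(48228 + 5936) = 1590/54164 = 1590*(1/54164) = 795/27082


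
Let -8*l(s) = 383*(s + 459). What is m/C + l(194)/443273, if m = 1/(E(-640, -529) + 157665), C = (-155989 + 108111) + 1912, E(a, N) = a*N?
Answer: -2852313864701417/40443303586558200 ≈ -0.070526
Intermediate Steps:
E(a, N) = N*a
l(s) = -175797/8 - 383*s/8 (l(s) = -383*(s + 459)/8 = -383*(459 + s)/8 = -(175797 + 383*s)/8 = -175797/8 - 383*s/8)
C = -45966 (C = -47878 + 1912 = -45966)
m = 1/496225 (m = 1/(-529*(-640) + 157665) = 1/(338560 + 157665) = 1/496225 ≈ 2.0152e-6)
m/C + l(194)/443273 = (1/496225)/(-45966) + (-175797/8 - 383/8*194)/443273 = (1/496225)*(-1/45966) + (-175797/8 - 37151/4)*(1/443273) = -1/22809478350 - 250099/8*1/443273 = -1/22809478350 - 250099/3546184 = -2852313864701417/40443303586558200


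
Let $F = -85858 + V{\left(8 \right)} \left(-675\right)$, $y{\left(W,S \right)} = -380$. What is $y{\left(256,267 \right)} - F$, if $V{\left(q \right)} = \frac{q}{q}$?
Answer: $86153$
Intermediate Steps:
$V{\left(q \right)} = 1$
$F = -86533$ ($F = -85858 + 1 \left(-675\right) = -85858 - 675 = -86533$)
$y{\left(256,267 \right)} - F = -380 - -86533 = -380 + 86533 = 86153$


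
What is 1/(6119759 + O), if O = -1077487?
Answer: 1/5042272 ≈ 1.9832e-7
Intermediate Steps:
1/(6119759 + O) = 1/(6119759 - 1077487) = 1/5042272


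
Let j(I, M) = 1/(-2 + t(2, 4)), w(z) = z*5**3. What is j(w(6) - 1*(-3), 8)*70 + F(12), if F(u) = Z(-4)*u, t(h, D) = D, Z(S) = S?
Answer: -13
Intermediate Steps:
F(u) = -4*u
w(z) = 125*z (w(z) = z*125 = 125*z)
j(I, M) = 1/2 (j(I, M) = 1/(-2 + 4) = 1/2)
j(w(6) - 1*(-3), 8)*70 + F(12) = (1/2)*70 - 4*12 = 35 - 48 = -13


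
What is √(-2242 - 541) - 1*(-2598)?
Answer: 2598 + 11*I*√23 ≈ 2598.0 + 52.754*I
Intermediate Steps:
√(-2242 - 541) - 1*(-2598) = √(-2783) + 2598 = 11*I*√23 + 2598 = 2598 + 11*I*√23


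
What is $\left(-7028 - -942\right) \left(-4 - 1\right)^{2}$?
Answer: $-152150$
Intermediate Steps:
$\left(-7028 - -942\right) \left(-4 - 1\right)^{2} = \left(-7028 + 942\right) \left(-5\right)^{2} = \left(-6086\right) 25 = -152150$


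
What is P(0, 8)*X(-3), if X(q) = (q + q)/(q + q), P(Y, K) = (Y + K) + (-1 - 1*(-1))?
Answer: 8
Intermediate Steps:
P(Y, K) = K + Y (P(Y, K) = (K + Y) + (-1 + 1) = (K + Y) + 0 = K + Y)
X(q) = 1 (X(q) = (2*q)/((2*q)) = (2*q)*(1/(2*q)) = 1)
P(0, 8)*X(-3) = (8 + 0)*1 = 8*1 = 8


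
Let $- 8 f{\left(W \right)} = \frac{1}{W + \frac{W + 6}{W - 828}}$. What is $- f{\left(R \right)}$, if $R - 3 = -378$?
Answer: $- \frac{401}{1202016} \approx -0.00033361$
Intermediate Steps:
$R = -375$ ($R = 3 - 378 = -375$)
$f{\left(W \right)} = - \frac{1}{8 \left(W + \frac{6 + W}{-828 + W}\right)}$ ($f{\left(W \right)} = - \frac{1}{8 \left(W + \frac{W + 6}{W - 828}\right)} = - \frac{1}{8 \left(W + \frac{6 + W}{-828 + W}\right)}$)
$- f{\left(R \right)} = - \frac{828 - -375}{8 \left(6 + \left(-375\right)^{2} - -310125\right)} = - \frac{828 + 375}{8 \left(6 + 140625 + 310125\right)} = - \frac{1203}{8 \cdot 450756} = \left(-1\right) \frac{401}{1202016} = - \frac{401}{1202016}$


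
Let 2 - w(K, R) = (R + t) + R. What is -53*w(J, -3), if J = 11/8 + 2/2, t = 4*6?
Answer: 848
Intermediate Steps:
t = 24
J = 19/8 (J = 11*(⅛) + 2*(½) = 11/8 + 1 = 19/8 ≈ 2.3750)
w(K, R) = -22 - 2*R (w(K, R) = 2 - ((R + 24) + R) = 2 - ((24 + R) + R) = 2 - (24 + 2*R) = 2 + (-24 - 2*R) = -22 - 2*R)
-53*w(J, -3) = -53*(-22 - 2*(-3)) = -53*(-22 + 6) = -53*(-16) = 848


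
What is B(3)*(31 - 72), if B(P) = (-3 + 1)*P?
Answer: 246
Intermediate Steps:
B(P) = -2*P
B(3)*(31 - 72) = (-2*3)*(31 - 72) = -6*(-41) = 246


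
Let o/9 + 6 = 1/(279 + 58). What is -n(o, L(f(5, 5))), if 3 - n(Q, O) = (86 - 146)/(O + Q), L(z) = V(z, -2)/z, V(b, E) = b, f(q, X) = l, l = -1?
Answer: -8334/4463 ≈ -1.8674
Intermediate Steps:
f(q, X) = -1
o = -18189/337 (o = -54 + 9/(279 + 58) = -54 + 9/337 = -18189/337 ≈ -53.973)
L(z) = 1 (L(z) = z/z = 1)
n(Q, O) = 3 + 60/(O + Q) (n(Q, O) = 3 - (86 - 146)/(O + Q) = 3 - (-60)/(O + Q) = 3 + 60/(O + Q))
-n(o, L(f(5, 5))) = -3*(20 + 1 - 18189/337)/(1 - 18189/337) = -3*(-11112)/((-17852/337)*337) = -3*(-337)*(-11112)/(17852*337) = -1*8334/4463 = -8334/4463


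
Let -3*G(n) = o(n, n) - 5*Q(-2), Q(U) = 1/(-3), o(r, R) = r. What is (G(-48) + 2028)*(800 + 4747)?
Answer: 34004959/3 ≈ 1.1335e+7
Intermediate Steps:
Q(U) = -⅓
G(n) = -5/9 - n/3 (G(n) = -(n - 5*(-⅓))/3 = -(n + 5/3)/3 = -(5/3 + n)/3 = -5/9 - n/3)
(G(-48) + 2028)*(800 + 4747) = ((-5/9 - ⅓*(-48)) + 2028)*(800 + 4747) = ((-5/9 + 16) + 2028)*5547 = (139/9 + 2028)*5547 = (18391/9)*5547 = 34004959/3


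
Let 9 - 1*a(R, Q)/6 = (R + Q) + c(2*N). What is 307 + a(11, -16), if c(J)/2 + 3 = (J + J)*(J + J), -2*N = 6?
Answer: -1301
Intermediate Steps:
N = -3 (N = -½*6 = -3)
c(J) = -6 + 8*J² (c(J) = -6 + 2*((J + J)*(J + J)) = -6 + 2*((2*J)*(2*J)) = -6 + 2*(4*J²) = -6 + 8*J²)
a(R, Q) = -1638 - 6*Q - 6*R (a(R, Q) = 54 - 6*((R + Q) + (-6 + 8*(2*(-3))²)) = 54 - 6*((Q + R) + (-6 + 8*(-6)²)) = 54 - 6*((Q + R) + (-6 + 8*36)) = 54 - 6*((Q + R) + (-6 + 288)) = 54 - 6*((Q + R) + 282) = 54 - 6*(282 + Q + R) = 54 + (-1692 - 6*Q - 6*R) = -1638 - 6*Q - 6*R)
307 + a(11, -16) = 307 + (-1638 - 6*(-16) - 6*11) = 307 + (-1638 + 96 - 66) = 307 - 1608 = -1301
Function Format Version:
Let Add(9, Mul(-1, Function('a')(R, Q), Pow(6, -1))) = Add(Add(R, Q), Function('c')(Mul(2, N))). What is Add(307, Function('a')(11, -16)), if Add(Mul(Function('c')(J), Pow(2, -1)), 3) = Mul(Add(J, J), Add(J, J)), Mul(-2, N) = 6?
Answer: -1301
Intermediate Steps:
N = -3 (N = Mul(Rational(-1, 2), 6) = -3)
Function('c')(J) = Add(-6, Mul(8, Pow(J, 2))) (Function('c')(J) = Add(-6, Mul(2, Mul(Add(J, J), Add(J, J)))) = Add(-6, Mul(2, Mul(Mul(2, J), Mul(2, J)))) = Add(-6, Mul(2, Mul(4, Pow(J, 2)))) = Add(-6, Mul(8, Pow(J, 2))))
Function('a')(R, Q) = Add(-1638, Mul(-6, Q), Mul(-6, R)) (Function('a')(R, Q) = Add(54, Mul(-6, Add(Add(R, Q), Add(-6, Mul(8, Pow(Mul(2, -3), 2)))))) = Add(54, Mul(-6, Add(Add(Q, R), Add(-6, Mul(8, Pow(-6, 2)))))) = Add(54, Mul(-6, Add(Add(Q, R), Add(-6, Mul(8, 36))))) = Add(54, Mul(-6, Add(Add(Q, R), Add(-6, 288)))) = Add(54, Mul(-6, Add(Add(Q, R), 282))) = Add(54, Mul(-6, Add(282, Q, R))) = Add(54, Add(-1692, Mul(-6, Q), Mul(-6, R))) = Add(-1638, Mul(-6, Q), Mul(-6, R)))
Add(307, Function('a')(11, -16)) = Add(307, Add(-1638, Mul(-6, -16), Mul(-6, 11))) = Add(307, Add(-1638, 96, -66)) = Add(307, -1608) = -1301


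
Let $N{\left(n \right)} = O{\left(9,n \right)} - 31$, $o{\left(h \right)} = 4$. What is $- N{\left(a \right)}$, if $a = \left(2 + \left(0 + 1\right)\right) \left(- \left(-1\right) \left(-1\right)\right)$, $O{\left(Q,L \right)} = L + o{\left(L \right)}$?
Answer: $30$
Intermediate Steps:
$O{\left(Q,L \right)} = 4 + L$ ($O{\left(Q,L \right)} = L + 4 = 4 + L$)
$a = -3$ ($a = \left(2 + 1\right) \left(\left(-1\right) 1\right) = 3 \left(-1\right) = -3$)
$N{\left(n \right)} = -27 + n$ ($N{\left(n \right)} = \left(4 + n\right) - 31 = -27 + n$)
$- N{\left(a \right)} = - (-27 - 3) = \left(-1\right) \left(-30\right) = 30$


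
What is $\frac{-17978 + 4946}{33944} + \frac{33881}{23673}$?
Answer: $\frac{105193766}{100444539} \approx 1.0473$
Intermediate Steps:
$\frac{-17978 + 4946}{33944} + \frac{33881}{23673} = \left(-13032\right) \frac{1}{33944} + 33881 \cdot \frac{1}{23673} = - \frac{1629}{4243} + \frac{33881}{23673} = \frac{105193766}{100444539}$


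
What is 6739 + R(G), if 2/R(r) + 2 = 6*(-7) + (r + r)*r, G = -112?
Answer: 84385759/12522 ≈ 6739.0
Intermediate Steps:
R(r) = 2/(-44 + 2*r²) (R(r) = 2/(-2 + (6*(-7) + (r + r)*r)) = 2/(-2 + (-42 + (2*r)*r)) = 2/(-2 + (-42 + 2*r²)) = 2/(-44 + 2*r²))
6739 + R(G) = 6739 + 1/(-22 + (-112)²) = 6739 + 1/(-22 + 12544) = 6739 + 1/12522 = 84385759/12522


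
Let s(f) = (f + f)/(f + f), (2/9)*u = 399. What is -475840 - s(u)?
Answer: -475841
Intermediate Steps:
u = 3591/2 (u = (9/2)*399 = 3591/2 ≈ 1795.5)
s(f) = 1 (s(f) = (2*f)/((2*f)) = (2*f)*(1/(2*f)) = 1)
-475840 - s(u) = -475840 - 1*1 = -475840 - 1 = -475841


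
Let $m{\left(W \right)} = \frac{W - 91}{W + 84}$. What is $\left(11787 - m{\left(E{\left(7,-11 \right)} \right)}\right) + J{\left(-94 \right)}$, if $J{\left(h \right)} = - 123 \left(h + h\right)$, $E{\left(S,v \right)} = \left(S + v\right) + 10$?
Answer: $\frac{628415}{18} \approx 34912.0$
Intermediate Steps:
$E{\left(S,v \right)} = 10 + S + v$
$m{\left(W \right)} = \frac{-91 + W}{84 + W}$
$J{\left(h \right)} = - 246 h$ ($J{\left(h \right)} = - 123 \cdot 2 h = - 246 h$)
$\left(11787 - m{\left(E{\left(7,-11 \right)} \right)}\right) + J{\left(-94 \right)} = \left(11787 - \frac{-91 + \left(10 + 7 - 11\right)}{84 + \left(10 + 7 - 11\right)}\right) - -23124 = \left(11787 - \frac{-91 + 6}{84 + 6}\right) + 23124 = \left(11787 - \frac{1}{90} \left(-85\right)\right) + 23124 = \left(11787 - - \frac{17}{18}\right) + 23124 = \left(11787 + \frac{17}{18}\right) + 23124 = \frac{212183}{18} + 23124 = \frac{628415}{18}$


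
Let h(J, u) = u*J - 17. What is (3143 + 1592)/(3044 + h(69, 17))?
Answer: 947/840 ≈ 1.1274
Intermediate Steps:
h(J, u) = -17 + J*u (h(J, u) = J*u - 17 = -17 + J*u)
(3143 + 1592)/(3044 + h(69, 17)) = (3143 + 1592)/(3044 + (-17 + 69*17)) = 4735/(3044 + (-17 + 1173)) = 4735/(3044 + 1156) = 4735/4200 = 4735*(1/4200) = 947/840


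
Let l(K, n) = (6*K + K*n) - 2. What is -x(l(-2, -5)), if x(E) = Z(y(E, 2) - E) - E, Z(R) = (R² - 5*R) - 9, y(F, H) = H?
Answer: -1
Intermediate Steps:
l(K, n) = -2 + 6*K + K*n
Z(R) = -9 + R² - 5*R
x(E) = -19 + (2 - E)² + 4*E (x(E) = (-9 + (2 - E)² - 5*(2 - E)) - E = (-9 + (2 - E)² + (-10 + 5*E)) - E = (-19 + (2 - E)² + 5*E) - E = -19 + (2 - E)² + 4*E)
-x(l(-2, -5)) = -(-15 + (-2 + 6*(-2) - 2*(-5))²) = -(-15 + (-2 - 12 + 10)²) = -(-15 + (-4)²) = -(-15 + 16) = -1*1 = -1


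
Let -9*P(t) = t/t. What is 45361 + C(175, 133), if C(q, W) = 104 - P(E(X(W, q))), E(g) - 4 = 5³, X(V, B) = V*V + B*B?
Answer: 409186/9 ≈ 45465.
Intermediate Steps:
X(V, B) = B² + V² (X(V, B) = V² + B² = B² + V²)
E(g) = 129 (E(g) = 4 + 5³ = 4 + 125 = 129)
P(t) = -⅑ (P(t) = -t/(9*t) = -⅑*1 = -⅑)
C(q, W) = 937/9 (C(q, W) = 104 - 1*(-⅑) = 104 + ⅑ = 937/9)
45361 + C(175, 133) = 45361 + 937/9 = 409186/9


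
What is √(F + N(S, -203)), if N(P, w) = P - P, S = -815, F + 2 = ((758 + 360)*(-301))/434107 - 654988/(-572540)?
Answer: I*√6297821722604806526495/62135905445 ≈ 1.2772*I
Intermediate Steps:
F = -101355595891/62135905445 (F = -2 + (((758 + 360)*(-301))/434107 - 654988/(-572540)) = -2 + ((1118*(-301))*(1/434107) - 654988*(-1/572540)) = -2 + (-336518*1/434107 + 163747/143135) = -2 + (-336518/434107 + 163747/143135) = -2 + 22916214999/62135905445 = -101355595891/62135905445 ≈ -1.6312)
N(P, w) = 0
√(F + N(S, -203)) = √(-101355595891/62135905445 + 0) = √(-101355595891/62135905445) = I*√6297821722604806526495/62135905445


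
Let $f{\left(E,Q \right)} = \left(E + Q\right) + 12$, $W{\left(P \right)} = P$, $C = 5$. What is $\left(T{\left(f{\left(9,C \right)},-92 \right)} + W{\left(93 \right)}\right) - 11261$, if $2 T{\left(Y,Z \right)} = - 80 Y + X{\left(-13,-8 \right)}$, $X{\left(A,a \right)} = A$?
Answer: $- \frac{24429}{2} \approx -12215.0$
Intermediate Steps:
$f{\left(E,Q \right)} = 12 + E + Q$
$T{\left(Y,Z \right)} = - \frac{13}{2} - 40 Y$ ($T{\left(Y,Z \right)} = \frac{- 80 Y - 13}{2} = \frac{-13 - 80 Y}{2} = - \frac{13}{2} - 40 Y$)
$\left(T{\left(f{\left(9,C \right)},-92 \right)} + W{\left(93 \right)}\right) - 11261 = \left(\left(- \frac{13}{2} - 40 \left(12 + 9 + 5\right)\right) + 93\right) - 11261 = \left(\left(- \frac{13}{2} - 1040\right) + 93\right) - 11261 = \left(- \frac{2093}{2} + 93\right) - 11261 = - \frac{1907}{2} - 11261 = - \frac{24429}{2}$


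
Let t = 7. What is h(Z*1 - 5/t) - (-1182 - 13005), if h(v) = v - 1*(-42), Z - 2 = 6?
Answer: 99654/7 ≈ 14236.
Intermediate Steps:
Z = 8 (Z = 2 + 6 = 8)
h(v) = 42 + v (h(v) = v + 42 = 42 + v)
h(Z*1 - 5/t) - (-1182 - 13005) = (42 + (8*1 - 5/7)) - (-1182 - 13005) = (42 + (8 - 5*⅐)) - 1*(-14187) = (42 + (8 - 5/7)) + 14187 = (42 + 51/7) + 14187 = 345/7 + 14187 = 99654/7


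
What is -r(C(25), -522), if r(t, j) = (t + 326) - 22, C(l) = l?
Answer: -329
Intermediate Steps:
r(t, j) = 304 + t (r(t, j) = (326 + t) - 22 = 304 + t)
-r(C(25), -522) = -(304 + 25) = -1*329 = -329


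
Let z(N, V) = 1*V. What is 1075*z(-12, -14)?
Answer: -15050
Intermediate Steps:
z(N, V) = V
1075*z(-12, -14) = 1075*(-14) = -15050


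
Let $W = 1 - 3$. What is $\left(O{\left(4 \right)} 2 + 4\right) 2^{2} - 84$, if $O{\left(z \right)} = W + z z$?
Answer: $44$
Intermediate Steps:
$W = -2$ ($W = 1 - 3 = -2$)
$O{\left(z \right)} = -2 + z^{2}$ ($O{\left(z \right)} = -2 + z z = -2 + z^{2}$)
$\left(O{\left(4 \right)} 2 + 4\right) 2^{2} - 84 = \left(\left(-2 + 4^{2}\right) 2 + 4\right) 2^{2} - 84 = \left(\left(-2 + 16\right) 2 + 4\right) 4 - 84 = \left(14 \cdot 2 + 4\right) 4 - 84 = \left(28 + 4\right) 4 - 84 = 32 \cdot 4 - 84 = 128 - 84 = 44$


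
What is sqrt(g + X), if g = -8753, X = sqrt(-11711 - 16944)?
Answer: sqrt(-8753 + I*sqrt(28655)) ≈ 0.9046 + 93.562*I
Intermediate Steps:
X = I*sqrt(28655) (X = sqrt(-28655) = I*sqrt(28655) ≈ 169.28*I)
sqrt(g + X) = sqrt(-8753 + I*sqrt(28655))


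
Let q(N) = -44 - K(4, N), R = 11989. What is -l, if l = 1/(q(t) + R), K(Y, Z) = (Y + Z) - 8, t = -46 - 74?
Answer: -1/12069 ≈ -8.2857e-5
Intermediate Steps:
t = -120
K(Y, Z) = -8 + Y + Z
q(N) = -40 - N (q(N) = -44 - (-8 + 4 + N) = -44 - (-4 + N) = -44 + (4 - N) = -40 - N)
l = 1/12069 (l = 1/((-40 - 1*(-120)) + 11989) = 1/((-40 + 120) + 11989) = 1/(80 + 11989) = 1/12069 ≈ 8.2857e-5)
-l = -1*1/12069 = -1/12069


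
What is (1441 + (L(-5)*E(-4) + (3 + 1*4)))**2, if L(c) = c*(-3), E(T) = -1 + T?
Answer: 1885129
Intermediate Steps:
L(c) = -3*c
(1441 + (L(-5)*E(-4) + (3 + 1*4)))**2 = (1441 + ((-3*(-5))*(-1 - 4) + (3 + 1*4)))**2 = (1441 + (15*(-5) + (3 + 4)))**2 = (1441 + (-75 + 7))**2 = (1441 - 68)**2 = 1373**2 = 1885129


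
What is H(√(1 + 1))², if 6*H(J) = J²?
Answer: ⅑ ≈ 0.11111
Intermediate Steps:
H(J) = J²/6
H(√(1 + 1))² = ((√(1 + 1))²/6)² = ((√2)²/6)² = ((⅙)*2)² = (⅓)² = ⅑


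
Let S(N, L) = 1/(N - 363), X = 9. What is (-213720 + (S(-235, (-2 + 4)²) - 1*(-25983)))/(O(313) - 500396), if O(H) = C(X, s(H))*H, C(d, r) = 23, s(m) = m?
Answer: 112266727/294931806 ≈ 0.38065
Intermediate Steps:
S(N, L) = 1/(-363 + N)
O(H) = 23*H
(-213720 + (S(-235, (-2 + 4)²) - 1*(-25983)))/(O(313) - 500396) = (-213720 + (1/(-363 - 235) - 1*(-25983)))/(23*313 - 500396) = (-213720 + (1/(-598) + 25983))/(7199 - 500396) = (-213720 + (-1/598 + 25983))/(-493197) = (-213720 + 15537833/598)*(-1/493197) = -112266727/598*(-1/493197) = 112266727/294931806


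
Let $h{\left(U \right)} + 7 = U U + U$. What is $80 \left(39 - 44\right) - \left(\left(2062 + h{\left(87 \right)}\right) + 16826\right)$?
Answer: $-26937$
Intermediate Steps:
$h{\left(U \right)} = -7 + U + U^{2}$ ($h{\left(U \right)} = -7 + \left(U U + U\right) = -7 + \left(U^{2} + U\right) = -7 + \left(U + U^{2}\right) = -7 + U + U^{2}$)
$80 \left(39 - 44\right) - \left(\left(2062 + h{\left(87 \right)}\right) + 16826\right) = 80 \left(39 - 44\right) - \left(\left(2062 + \left(-7 + 87 + 87^{2}\right)\right) + 16826\right) = 80 \left(-5\right) - \left(\left(2062 + \left(-7 + 87 + 7569\right)\right) + 16826\right) = -400 - \left(\left(2062 + 7649\right) + 16826\right) = -400 - \left(9711 + 16826\right) = -400 - 26537 = -26937$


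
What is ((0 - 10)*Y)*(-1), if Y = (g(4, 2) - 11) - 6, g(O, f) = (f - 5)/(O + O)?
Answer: -695/4 ≈ -173.75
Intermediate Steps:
g(O, f) = (-5 + f)/(2*O) (g(O, f) = (-5 + f)/((2*O)) = (-5 + f)*(1/(2*O)) = (-5 + f)/(2*O))
Y = -139/8 (Y = ((½)*(-5 + 2)/4 - 11) - 6 = ((½)*(¼)*(-3) - 11) - 6 = (-3/8 - 11) - 6 = -91/8 - 6 = -139/8 ≈ -17.375)
((0 - 10)*Y)*(-1) = ((0 - 10)*(-139/8))*(-1) = -10*(-139/8)*(-1) = (695/4)*(-1) = -695/4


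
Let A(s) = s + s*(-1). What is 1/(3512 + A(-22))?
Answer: 1/3512 ≈ 0.00028474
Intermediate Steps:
A(s) = 0 (A(s) = s - s = 0)
1/(3512 + A(-22)) = 1/(3512 + 0) = 1/3512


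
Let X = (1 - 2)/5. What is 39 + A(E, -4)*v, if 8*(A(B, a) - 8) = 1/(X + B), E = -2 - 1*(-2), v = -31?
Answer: -1517/8 ≈ -189.63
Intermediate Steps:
X = -1/5 (X = -1*1/5 = -1/5 ≈ -0.20000)
E = 0 (E = -2 + 2 = 0)
A(B, a) = 8 + 1/(8*(-1/5 + B))
39 + A(E, -4)*v = 39 + ((-59 + 320*0)/(8*(-1 + 5*0)))*(-31) = 39 + ((-59 + 0)/(8*(-1 + 0)))*(-31) = 39 + ((1/8)*(-59)/(-1))*(-31) = 39 + ((1/8)*(-1)*(-59))*(-31) = 39 + (59/8)*(-31) = 39 - 1829/8 = -1517/8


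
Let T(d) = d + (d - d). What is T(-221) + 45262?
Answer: 45041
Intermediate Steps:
T(d) = d (T(d) = d + 0 = d)
T(-221) + 45262 = -221 + 45262 = 45041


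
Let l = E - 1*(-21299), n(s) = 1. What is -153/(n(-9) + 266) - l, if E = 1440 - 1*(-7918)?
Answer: -2728524/89 ≈ -30658.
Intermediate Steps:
E = 9358 (E = 1440 + 7918 = 9358)
l = 30657 (l = 9358 - 1*(-21299) = 9358 + 21299 = 30657)
-153/(n(-9) + 266) - l = -153/(1 + 266) - 1*30657 = -153/267 - 30657 = (1/267)*(-153) - 30657 = -51/89 - 30657 = -2728524/89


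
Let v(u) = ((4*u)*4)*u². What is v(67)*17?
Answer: 81807536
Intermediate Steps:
v(u) = 16*u³ (v(u) = (16*u)*u² = 16*u³)
v(67)*17 = (16*67³)*17 = (16*300763)*17 = 4812208*17 = 81807536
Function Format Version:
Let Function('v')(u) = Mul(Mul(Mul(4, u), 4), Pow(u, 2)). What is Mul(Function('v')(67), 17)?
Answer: 81807536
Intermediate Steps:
Function('v')(u) = Mul(16, Pow(u, 3)) (Function('v')(u) = Mul(Mul(16, u), Pow(u, 2)) = Mul(16, Pow(u, 3)))
Mul(Function('v')(67), 17) = Mul(Mul(16, Pow(67, 3)), 17) = Mul(Mul(16, 300763), 17) = Mul(4812208, 17) = 81807536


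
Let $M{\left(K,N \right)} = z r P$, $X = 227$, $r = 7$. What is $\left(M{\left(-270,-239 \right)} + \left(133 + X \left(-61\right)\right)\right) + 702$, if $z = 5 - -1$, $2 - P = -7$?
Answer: $-12634$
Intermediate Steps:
$P = 9$ ($P = 2 - -7 = 2 + 7 = 9$)
$z = 6$ ($z = 5 + 1 = 6$)
$M{\left(K,N \right)} = 378$ ($M{\left(K,N \right)} = 6 \cdot 7 \cdot 9 = 42 \cdot 9 = 378$)
$\left(M{\left(-270,-239 \right)} + \left(133 + X \left(-61\right)\right)\right) + 702 = \left(378 + \left(133 + 227 \left(-61\right)\right)\right) + 702 = \left(378 + \left(133 - 13847\right)\right) + 702 = \left(378 - 13714\right) + 702 = -13336 + 702 = -12634$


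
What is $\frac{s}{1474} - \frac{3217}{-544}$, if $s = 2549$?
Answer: $\frac{3064257}{400928} \approx 7.6429$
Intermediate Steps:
$\frac{s}{1474} - \frac{3217}{-544} = \frac{2549}{1474} - \frac{3217}{-544} = 2549 \cdot \frac{1}{1474} - - \frac{3217}{544} = \frac{2549}{1474} + \frac{3217}{544} = \frac{3064257}{400928}$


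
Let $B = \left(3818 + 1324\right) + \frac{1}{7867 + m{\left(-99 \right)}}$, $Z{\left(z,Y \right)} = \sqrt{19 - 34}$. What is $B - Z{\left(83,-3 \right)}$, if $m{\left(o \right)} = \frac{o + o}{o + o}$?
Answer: $\frac{40457257}{7868} - i \sqrt{15} \approx 5142.0 - 3.873 i$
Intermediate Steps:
$m{\left(o \right)} = 1$ ($m{\left(o \right)} = \frac{2 o}{2 o} = 2 o \frac{1}{2 o} = 1$)
$Z{\left(z,Y \right)} = i \sqrt{15}$ ($Z{\left(z,Y \right)} = \sqrt{-15} = i \sqrt{15}$)
$B = \frac{40457257}{7868}$ ($B = \left(3818 + 1324\right) + \frac{1}{7867 + 1} = 5142 + \frac{1}{7868} = \frac{40457257}{7868} \approx 5142.0$)
$B - Z{\left(83,-3 \right)} = \frac{40457257}{7868} - i \sqrt{15}$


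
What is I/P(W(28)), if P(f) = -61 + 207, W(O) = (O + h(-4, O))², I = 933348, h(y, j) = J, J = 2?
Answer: 466674/73 ≈ 6392.8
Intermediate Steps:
h(y, j) = 2
W(O) = (2 + O)² (W(O) = (O + 2)² = (2 + O)²)
P(f) = 146
I/P(W(28)) = 933348/146 = 933348*(1/146) = 466674/73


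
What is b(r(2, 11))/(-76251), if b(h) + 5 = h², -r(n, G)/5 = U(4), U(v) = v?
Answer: -395/76251 ≈ -0.0051803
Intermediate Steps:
r(n, G) = -20 (r(n, G) = -5*4 = -20)
b(h) = -5 + h²
b(r(2, 11))/(-76251) = (-5 + (-20)²)/(-76251) = (-5 + 400)*(-1/76251) = 395*(-1/76251) = -395/76251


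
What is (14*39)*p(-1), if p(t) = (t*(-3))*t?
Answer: -1638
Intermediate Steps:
p(t) = -3*t**2 (p(t) = (-3*t)*t = -3*t**2)
(14*39)*p(-1) = (14*39)*(-3*(-1)**2) = 546*(-3*1) = 546*(-3) = -1638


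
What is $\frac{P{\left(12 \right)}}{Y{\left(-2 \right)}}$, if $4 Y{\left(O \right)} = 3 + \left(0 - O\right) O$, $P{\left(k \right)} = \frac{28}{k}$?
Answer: $- \frac{28}{3} \approx -9.3333$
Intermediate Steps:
$Y{\left(O \right)} = \frac{3}{4} - \frac{O^{2}}{4}$ ($Y{\left(O \right)} = \frac{3 + \left(0 - O\right) O}{4} = \frac{3 + - O O}{4} = \frac{3 - O^{2}}{4} = \frac{3}{4} - \frac{O^{2}}{4}$)
$\frac{P{\left(12 \right)}}{Y{\left(-2 \right)}} = \frac{28 \cdot \frac{1}{12}}{\frac{3}{4} - \frac{\left(-2\right)^{2}}{4}} = \frac{28 \cdot \frac{1}{12}}{\frac{3}{4} - 1} = \frac{7}{3 \left(\frac{3}{4} - 1\right)} = \frac{7}{3 \left(- \frac{1}{4}\right)} = \frac{7}{3} \left(-4\right) = - \frac{28}{3}$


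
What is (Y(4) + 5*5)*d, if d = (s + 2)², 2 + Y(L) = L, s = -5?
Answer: 243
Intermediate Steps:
Y(L) = -2 + L
d = 9 (d = (-5 + 2)² = (-3)² = 9)
(Y(4) + 5*5)*d = ((-2 + 4) + 5*5)*9 = (2 + 25)*9 = 27*9 = 243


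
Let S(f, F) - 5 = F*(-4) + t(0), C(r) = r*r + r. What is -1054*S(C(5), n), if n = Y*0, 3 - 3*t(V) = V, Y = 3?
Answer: -6324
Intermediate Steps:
C(r) = r + r² (C(r) = r² + r = r + r²)
t(V) = 1 - V/3
n = 0 (n = 3*0 = 0)
S(f, F) = 6 - 4*F (S(f, F) = 5 + (F*(-4) + (1 - ⅓*0)) = 5 + (-4*F + (1 + 0)) = 5 + (-4*F + 1) = 5 + (1 - 4*F) = 6 - 4*F)
-1054*S(C(5), n) = -1054*(6 - 4*0) = -1054*(6 + 0) = -1054*6 = -6324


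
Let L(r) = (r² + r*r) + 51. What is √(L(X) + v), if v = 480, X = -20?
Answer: 11*√11 ≈ 36.483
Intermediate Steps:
L(r) = 51 + 2*r² (L(r) = (r² + r²) + 51 = 2*r² + 51 = 51 + 2*r²)
√(L(X) + v) = √((51 + 2*(-20)²) + 480) = √((51 + 2*400) + 480) = √((51 + 800) + 480) = √(851 + 480) = √1331 = 11*√11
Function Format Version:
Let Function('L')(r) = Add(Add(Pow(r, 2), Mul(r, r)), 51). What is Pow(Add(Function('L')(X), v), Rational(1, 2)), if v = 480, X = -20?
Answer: Mul(11, Pow(11, Rational(1, 2))) ≈ 36.483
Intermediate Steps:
Function('L')(r) = Add(51, Mul(2, Pow(r, 2))) (Function('L')(r) = Add(Add(Pow(r, 2), Pow(r, 2)), 51) = Add(Mul(2, Pow(r, 2)), 51) = Add(51, Mul(2, Pow(r, 2))))
Pow(Add(Function('L')(X), v), Rational(1, 2)) = Pow(Add(Add(51, Mul(2, Pow(-20, 2))), 480), Rational(1, 2)) = Pow(Add(Add(51, Mul(2, 400)), 480), Rational(1, 2)) = Pow(Add(Add(51, 800), 480), Rational(1, 2)) = Pow(Add(851, 480), Rational(1, 2)) = Pow(1331, Rational(1, 2)) = Mul(11, Pow(11, Rational(1, 2)))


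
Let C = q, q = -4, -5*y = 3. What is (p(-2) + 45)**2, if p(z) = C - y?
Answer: 43264/25 ≈ 1730.6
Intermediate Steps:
y = -3/5 (y = -1/5*3 = -3/5 ≈ -0.60000)
C = -4
p(z) = -17/5 (p(z) = -4 - 1*(-3/5) = -4 + 3/5 = -17/5)
(p(-2) + 45)**2 = (-17/5 + 45)**2 = (208/5)**2 = 43264/25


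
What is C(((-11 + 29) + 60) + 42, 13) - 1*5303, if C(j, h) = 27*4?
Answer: -5195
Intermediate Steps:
C(j, h) = 108
C(((-11 + 29) + 60) + 42, 13) - 1*5303 = 108 - 1*5303 = 108 - 5303 = -5195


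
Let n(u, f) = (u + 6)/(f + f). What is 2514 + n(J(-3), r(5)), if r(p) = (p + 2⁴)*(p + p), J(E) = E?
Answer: 351961/140 ≈ 2514.0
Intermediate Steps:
r(p) = 2*p*(16 + p) (r(p) = (p + 16)*(2*p) = (16 + p)*(2*p) = 2*p*(16 + p))
n(u, f) = (6 + u)/(2*f) (n(u, f) = (6 + u)/((2*f)) = (6 + u)*(1/(2*f)) = (6 + u)/(2*f))
2514 + n(J(-3), r(5)) = 2514 + (6 - 3)/(2*((2*5*(16 + 5)))) = 2514 + (½)*3/(2*5*21) = 2514 + (½)*3/210 = 2514 + (½)*(1/210)*3 = 2514 + 1/140 = 351961/140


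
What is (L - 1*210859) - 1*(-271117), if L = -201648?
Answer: -141390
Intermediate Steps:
(L - 1*210859) - 1*(-271117) = (-201648 - 1*210859) - 1*(-271117) = (-201648 - 210859) + 271117 = -412507 + 271117 = -141390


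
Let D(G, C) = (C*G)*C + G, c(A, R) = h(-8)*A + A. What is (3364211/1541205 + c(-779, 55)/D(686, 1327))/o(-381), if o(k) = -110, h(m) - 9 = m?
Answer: -406395769109639/20479497794424900 ≈ -0.019844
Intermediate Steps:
h(m) = 9 + m
c(A, R) = 2*A (c(A, R) = (9 - 8)*A + A = 1*A + A = A + A = 2*A)
D(G, C) = G + G*C² (D(G, C) = G*C² + G = G + G*C²)
(3364211/1541205 + c(-779, 55)/D(686, 1327))/o(-381) = (3364211/1541205 + (2*(-779))/((686*(1 + 1327²))))/(-110) = (3364211*(1/1541205) - 1558*1/(686*(1 + 1760929)))*(-1/110) = (3364211/1541205 - 1558/(686*1760930))*(-1/110) = (3364211/1541205 - 1558/1207997980)*(-1/110) = (3364211/1541205 - 1558*1/1207997980)*(-1/110) = (3364211/1541205 - 779/603998990)*(-1/110) = (406395769109639/186177252676590)*(-1/110) = -406395769109639/20479497794424900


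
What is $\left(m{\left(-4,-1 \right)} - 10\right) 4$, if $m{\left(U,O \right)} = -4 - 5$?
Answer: $-76$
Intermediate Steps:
$m{\left(U,O \right)} = -9$ ($m{\left(U,O \right)} = -4 - 5 = -9$)
$\left(m{\left(-4,-1 \right)} - 10\right) 4 = \left(-9 - 10\right) 4 = \left(-19\right) 4 = -76$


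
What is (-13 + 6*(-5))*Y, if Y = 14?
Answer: -602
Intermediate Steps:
(-13 + 6*(-5))*Y = (-13 + 6*(-5))*14 = (-13 - 30)*14 = -43*14 = -602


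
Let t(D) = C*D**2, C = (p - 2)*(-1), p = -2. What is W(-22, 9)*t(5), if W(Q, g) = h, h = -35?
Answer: -3500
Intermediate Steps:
C = 4 (C = (-2 - 2)*(-1) = -4*(-1) = 4)
W(Q, g) = -35
t(D) = 4*D**2
W(-22, 9)*t(5) = -140*5**2 = -140*25 = -35*100 = -3500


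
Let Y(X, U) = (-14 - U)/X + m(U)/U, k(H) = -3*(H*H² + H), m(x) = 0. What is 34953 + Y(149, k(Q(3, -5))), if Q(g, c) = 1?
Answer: 5207989/149 ≈ 34953.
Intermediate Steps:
k(H) = -3*H - 3*H³ (k(H) = -3*(H³ + H) = -3*(H + H³) = -3*H - 3*H³)
Y(X, U) = (-14 - U)/X (Y(X, U) = (-14 - U)/X + 0/U = (-14 - U)/X + 0 = (-14 - U)/X)
34953 + Y(149, k(Q(3, -5))) = 34953 + (-14 - (-3)*(1 + 1²))/149 = 34953 + (-14 - (-3)*(1 + 1))/149 = 34953 + (-14 - (-3)*2)/149 = 34953 + (-14 - 1*(-6))/149 = 34953 + (-14 + 6)/149 = 34953 + (1/149)*(-8) = 34953 - 8/149 = 5207989/149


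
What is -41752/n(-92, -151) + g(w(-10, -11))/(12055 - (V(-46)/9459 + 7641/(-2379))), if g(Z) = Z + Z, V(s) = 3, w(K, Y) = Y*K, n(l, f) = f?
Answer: 1258884817629116/4552573894943 ≈ 276.52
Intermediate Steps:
w(K, Y) = K*Y
g(Z) = 2*Z
-41752/n(-92, -151) + g(w(-10, -11))/(12055 - (V(-46)/9459 + 7641/(-2379))) = -41752/(-151) + (2*(-10*(-11)))/(12055 - (3/9459 + 7641/(-2379))) = -41752*(-1/151) + (2*110)/(12055 - (3*(1/9459) + 7641*(-1/2379))) = 41752/151 + 220/(12055 - (1/3153 - 2547/793)) = 41752/151 + 220/(12055 - 1*(-8029898/2500329)) = 41752/151 + 220/(12055 + 8029898/2500329) = 41752/151 + 220/(30149495993/2500329) = 41752/151 + 220*(2500329/30149495993) = 41752/151 + 550072380/30149495993 = 1258884817629116/4552573894943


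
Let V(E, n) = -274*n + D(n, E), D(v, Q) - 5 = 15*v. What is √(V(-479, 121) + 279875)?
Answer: √248541 ≈ 498.54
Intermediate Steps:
D(v, Q) = 5 + 15*v
V(E, n) = 5 - 259*n (V(E, n) = -274*n + (5 + 15*n) = 5 - 259*n)
√(V(-479, 121) + 279875) = √((5 - 259*121) + 279875) = √((5 - 31339) + 279875) = √(-31334 + 279875) = √248541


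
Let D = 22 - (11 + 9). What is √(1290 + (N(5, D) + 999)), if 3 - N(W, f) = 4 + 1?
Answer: √2287 ≈ 47.823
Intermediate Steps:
D = 2 (D = 22 - 1*20 = 22 - 20 = 2)
N(W, f) = -2 (N(W, f) = 3 - (4 + 1) = 3 - 1*5 = 3 - 5 = -2)
√(1290 + (N(5, D) + 999)) = √(1290 + (-2 + 999)) = √(1290 + 997) = √2287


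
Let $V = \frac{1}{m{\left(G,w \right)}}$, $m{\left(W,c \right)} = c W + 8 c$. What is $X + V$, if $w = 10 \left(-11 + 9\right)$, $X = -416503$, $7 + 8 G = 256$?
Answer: $- \frac{651827197}{1565} \approx -4.165 \cdot 10^{5}$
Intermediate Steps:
$G = \frac{249}{8}$ ($G = - \frac{7}{8} + \frac{1}{8} \cdot 256 = - \frac{7}{8} + 32 = \frac{249}{8} \approx 31.125$)
$w = -20$ ($w = 10 \left(-2\right) = -20$)
$m{\left(W,c \right)} = 8 c + W c$ ($m{\left(W,c \right)} = W c + 8 c = 8 c + W c$)
$V = - \frac{2}{1565}$ ($V = \frac{1}{\left(-20\right) \left(8 + \frac{249}{8}\right)} = \frac{1}{\left(-20\right) \frac{313}{8}} = \frac{1}{- \frac{1565}{2}} = - \frac{2}{1565} \approx -0.001278$)
$X + V = -416503 - \frac{2}{1565} = - \frac{651827197}{1565}$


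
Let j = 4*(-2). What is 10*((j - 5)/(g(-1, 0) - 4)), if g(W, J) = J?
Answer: 65/2 ≈ 32.500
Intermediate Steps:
j = -8
10*((j - 5)/(g(-1, 0) - 4)) = 10*((-8 - 5)/(0 - 4)) = 10*(-13/(-4)) = 10*(-13*(-1/4)) = 10*(13/4) = 65/2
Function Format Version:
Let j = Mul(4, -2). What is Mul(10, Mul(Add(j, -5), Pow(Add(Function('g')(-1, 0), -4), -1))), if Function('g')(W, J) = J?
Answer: Rational(65, 2) ≈ 32.500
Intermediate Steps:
j = -8
Mul(10, Mul(Add(j, -5), Pow(Add(Function('g')(-1, 0), -4), -1))) = Mul(10, Mul(Add(-8, -5), Pow(Add(0, -4), -1))) = Mul(10, Mul(-13, Pow(-4, -1))) = Mul(10, Mul(-13, Rational(-1, 4))) = Mul(10, Rational(13, 4)) = Rational(65, 2)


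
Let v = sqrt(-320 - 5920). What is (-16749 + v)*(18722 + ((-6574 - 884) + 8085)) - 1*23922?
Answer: -324100323 + 77396*I*sqrt(390) ≈ -3.241e+8 + 1.5284e+6*I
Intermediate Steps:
v = 4*I*sqrt(390) (v = sqrt(-6240) = 4*I*sqrt(390) ≈ 78.994*I)
(-16749 + v)*(18722 + ((-6574 - 884) + 8085)) - 1*23922 = (-16749 + 4*I*sqrt(390))*(18722 + ((-6574 - 884) + 8085)) - 1*23922 = (-16749 + 4*I*sqrt(390))*(18722 + (-7458 + 8085)) - 23922 = (-16749 + 4*I*sqrt(390))*(18722 + 627) - 23922 = (-16749 + 4*I*sqrt(390))*19349 - 23922 = (-324076401 + 77396*I*sqrt(390)) - 23922 = -324100323 + 77396*I*sqrt(390)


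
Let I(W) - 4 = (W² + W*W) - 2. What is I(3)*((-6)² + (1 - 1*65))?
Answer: -560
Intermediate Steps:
I(W) = 2 + 2*W² (I(W) = 4 + ((W² + W*W) - 2) = 4 + ((W² + W²) - 2) = 4 + (2*W² - 2) = 4 + (-2 + 2*W²) = 2 + 2*W²)
I(3)*((-6)² + (1 - 1*65)) = (2 + 2*3²)*((-6)² + (1 - 1*65)) = (2 + 2*9)*(36 + (1 - 65)) = (2 + 18)*(36 - 64) = 20*(-28) = -560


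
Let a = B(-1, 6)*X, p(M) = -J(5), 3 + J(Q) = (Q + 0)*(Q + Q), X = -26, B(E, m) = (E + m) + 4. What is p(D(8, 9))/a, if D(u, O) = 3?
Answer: 47/234 ≈ 0.20085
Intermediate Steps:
B(E, m) = 4 + E + m
J(Q) = -3 + 2*Q² (J(Q) = -3 + (Q + 0)*(Q + Q) = -3 + Q*(2*Q) = -3 + 2*Q²)
p(M) = -47 (p(M) = -(-3 + 2*5²) = -(-3 + 2*25) = -(-3 + 50) = -1*47 = -47)
a = -234 (a = (4 - 1 + 6)*(-26) = 9*(-26) = -234)
p(D(8, 9))/a = -47/(-234) = -47*(-1/234) = 47/234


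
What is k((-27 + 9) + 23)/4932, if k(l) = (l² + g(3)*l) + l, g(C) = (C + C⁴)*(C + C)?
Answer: 425/822 ≈ 0.51703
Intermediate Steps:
g(C) = 2*C*(C + C⁴) (g(C) = (C + C⁴)*(2*C) = 2*C*(C + C⁴))
k(l) = l² + 505*l (k(l) = (l² + (2*3²*(1 + 3³))*l) + l = (l² + (2*9*(1 + 27))*l) + l = (l² + (2*9*28)*l) + l = (l² + 504*l) + l = l² + 505*l)
k((-27 + 9) + 23)/4932 = (((-27 + 9) + 23)*(505 + ((-27 + 9) + 23)))/4932 = ((-18 + 23)*(505 + (-18 + 23)))*(1/4932) = (5*(505 + 5))*(1/4932) = (5*510)*(1/4932) = 2550*(1/4932) = 425/822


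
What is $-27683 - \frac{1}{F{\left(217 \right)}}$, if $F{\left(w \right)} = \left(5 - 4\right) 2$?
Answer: $- \frac{55367}{2} \approx -27684.0$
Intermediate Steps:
$F{\left(w \right)} = 2$ ($F{\left(w \right)} = 1 \cdot 2 = 2$)
$-27683 - \frac{1}{F{\left(217 \right)}} = -27683 - \frac{1}{2} = - \frac{55367}{2}$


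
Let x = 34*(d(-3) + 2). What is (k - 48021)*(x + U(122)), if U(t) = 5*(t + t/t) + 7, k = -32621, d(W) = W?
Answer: -47417496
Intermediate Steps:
x = -34 (x = 34*(-3 + 2) = 34*(-1) = -34)
U(t) = 12 + 5*t (U(t) = 5*(t + 1) + 7 = 5*(1 + t) + 7 = (5 + 5*t) + 7 = 12 + 5*t)
(k - 48021)*(x + U(122)) = (-32621 - 48021)*(-34 + (12 + 5*122)) = -80642*(-34 + (12 + 610)) = -80642*(-34 + 622) = -80642*588 = -47417496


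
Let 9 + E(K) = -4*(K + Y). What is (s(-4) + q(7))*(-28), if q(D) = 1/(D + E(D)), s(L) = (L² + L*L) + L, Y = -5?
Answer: -3906/5 ≈ -781.20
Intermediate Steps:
s(L) = L + 2*L² (s(L) = (L² + L²) + L = 2*L² + L = L + 2*L²)
E(K) = 11 - 4*K (E(K) = -9 - 4*(K - 5) = -9 - 4*(-5 + K) = -9 + (20 - 4*K) = 11 - 4*K)
q(D) = 1/(11 - 3*D) (q(D) = 1/(D + (11 - 4*D)) = 1/(11 - 3*D))
(s(-4) + q(7))*(-28) = (-4*(1 + 2*(-4)) - 1/(-11 + 3*7))*(-28) = (-4*(1 - 8) - 1/(-11 + 21))*(-28) = (-4*(-7) - 1/10)*(-28) = (28 - 1*⅒)*(-28) = (28 - ⅒)*(-28) = (279/10)*(-28) = -3906/5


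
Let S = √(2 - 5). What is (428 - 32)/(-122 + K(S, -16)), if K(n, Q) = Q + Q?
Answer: -18/7 ≈ -2.5714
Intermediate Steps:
S = I*√3 (S = √(-3) = I*√3 ≈ 1.732*I)
K(n, Q) = 2*Q
(428 - 32)/(-122 + K(S, -16)) = (428 - 32)/(-122 + 2*(-16)) = 396/(-122 - 32) = 396/(-154) = 396*(-1/154) = -18/7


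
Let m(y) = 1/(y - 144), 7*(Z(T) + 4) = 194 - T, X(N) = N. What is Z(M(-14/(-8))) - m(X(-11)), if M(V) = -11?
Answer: 27442/1085 ≈ 25.292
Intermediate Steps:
Z(T) = 166/7 - T/7 (Z(T) = -4 + (194 - T)/7 = -4 + (194/7 - T/7) = 166/7 - T/7)
m(y) = 1/(-144 + y)
Z(M(-14/(-8))) - m(X(-11)) = (166/7 - ⅐*(-11)) - 1/(-144 - 11) = (166/7 + 11/7) - 1/(-155) = 177/7 - 1*(-1/155) = 177/7 + 1/155 = 27442/1085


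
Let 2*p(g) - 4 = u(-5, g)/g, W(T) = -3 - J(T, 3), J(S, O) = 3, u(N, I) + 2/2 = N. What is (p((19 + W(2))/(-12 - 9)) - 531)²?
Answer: 46430596/169 ≈ 2.7474e+5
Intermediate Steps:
u(N, I) = -1 + N
W(T) = -6 (W(T) = -3 - 1*3 = -3 - 3 = -6)
p(g) = 2 - 3/g (p(g) = 2 + ((-1 - 5)/g)/2 = 2 + (-6/g)/2 = 2 - 3/g)
(p((19 + W(2))/(-12 - 9)) - 531)² = ((2 - 3*(-12 - 9)/(19 - 6)) - 531)² = ((2 - 3/(13/(-21))) - 531)² = ((2 - 3/(13*(-1/21))) - 531)² = ((2 - 3/(-13/21)) - 531)² = ((2 - 3*(-21/13)) - 531)² = ((2 + 63/13) - 531)² = (89/13 - 531)² = (-6814/13)² = 46430596/169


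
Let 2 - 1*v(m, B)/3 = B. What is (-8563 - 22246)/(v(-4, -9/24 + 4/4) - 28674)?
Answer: 246472/229359 ≈ 1.0746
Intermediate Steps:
v(m, B) = 6 - 3*B
(-8563 - 22246)/(v(-4, -9/24 + 4/4) - 28674) = (-8563 - 22246)/((6 - 3*(-9/24 + 4/4)) - 28674) = -30809/((6 - 3*(-9*1/24 + 4*(¼))) - 28674) = -30809/((6 - 3*(-3/8 + 1)) - 28674) = -30809/((6 - 3*5/8) - 28674) = -30809/((6 - 15/8) - 28674) = -30809/(33/8 - 28674) = -30809/(-229359/8) = -30809*(-8/229359) = 246472/229359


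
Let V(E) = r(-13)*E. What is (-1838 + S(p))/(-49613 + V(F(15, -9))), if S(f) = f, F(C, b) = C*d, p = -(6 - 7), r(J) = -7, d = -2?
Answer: 1837/49403 ≈ 0.037184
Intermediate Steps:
p = 1 (p = -1*(-1) = 1)
F(C, b) = -2*C (F(C, b) = C*(-2) = -2*C)
V(E) = -7*E
(-1838 + S(p))/(-49613 + V(F(15, -9))) = (-1838 + 1)/(-49613 - (-14)*15) = -1837/(-49613 - 7*(-30)) = -1837/(-49613 + 210) = -1837/(-49403) = -1837*(-1/49403) = 1837/49403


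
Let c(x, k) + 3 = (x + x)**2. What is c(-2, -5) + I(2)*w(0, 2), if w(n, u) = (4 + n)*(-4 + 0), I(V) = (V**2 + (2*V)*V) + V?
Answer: -211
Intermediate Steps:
c(x, k) = -3 + 4*x**2 (c(x, k) = -3 + (x + x)**2 = -3 + (2*x)**2 = -3 + 4*x**2)
I(V) = V + 3*V**2 (I(V) = (V**2 + 2*V**2) + V = 3*V**2 + V = V + 3*V**2)
w(n, u) = -16 - 4*n (w(n, u) = (4 + n)*(-4) = -16 - 4*n)
c(-2, -5) + I(2)*w(0, 2) = (-3 + 4*(-2)**2) + (2*(1 + 3*2))*(-16 - 4*0) = (-3 + 4*4) + (2*(1 + 6))*(-16 + 0) = (-3 + 16) + (2*7)*(-16) = 13 + 14*(-16) = 13 - 224 = -211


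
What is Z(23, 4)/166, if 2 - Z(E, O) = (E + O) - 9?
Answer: -8/83 ≈ -0.096385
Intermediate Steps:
Z(E, O) = 11 - E - O (Z(E, O) = 2 - ((E + O) - 9) = 2 - (-9 + E + O) = 2 + (9 - E - O) = 11 - E - O)
Z(23, 4)/166 = (11 - 1*23 - 1*4)/166 = (11 - 23 - 4)*(1/166) = -16*1/166 = -8/83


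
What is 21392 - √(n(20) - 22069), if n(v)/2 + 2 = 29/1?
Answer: 21392 - I*√22015 ≈ 21392.0 - 148.37*I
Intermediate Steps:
n(v) = 54 (n(v) = -4 + 2*(29/1) = -4 + 2*(29*1) = -4 + 2*29 = -4 + 58 = 54)
21392 - √(n(20) - 22069) = 21392 - √(54 - 22069) = 21392 - √(-22015) = 21392 - I*√22015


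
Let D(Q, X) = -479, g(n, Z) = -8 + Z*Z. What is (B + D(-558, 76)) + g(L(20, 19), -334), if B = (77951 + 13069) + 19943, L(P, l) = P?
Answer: 222032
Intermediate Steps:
g(n, Z) = -8 + Z**2
B = 110963 (B = 91020 + 19943 = 110963)
(B + D(-558, 76)) + g(L(20, 19), -334) = (110963 - 479) + (-8 + (-334)**2) = 110484 + (-8 + 111556) = 110484 + 111548 = 222032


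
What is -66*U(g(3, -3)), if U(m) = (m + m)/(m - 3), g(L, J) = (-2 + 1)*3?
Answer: -66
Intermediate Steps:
g(L, J) = -3 (g(L, J) = -1*3 = -3)
U(m) = 2*m/(-3 + m) (U(m) = (2*m)/(-3 + m) = 2*m/(-3 + m))
-66*U(g(3, -3)) = -132*(-3)/(-3 - 3) = -132*(-3)/(-6) = -132*(-3)*(-1)/6 = -66*1 = -66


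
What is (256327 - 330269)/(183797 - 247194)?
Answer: 73942/63397 ≈ 1.1663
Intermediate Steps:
(256327 - 330269)/(183797 - 247194) = -73942/(-63397) = -73942*(-1/63397) = 73942/63397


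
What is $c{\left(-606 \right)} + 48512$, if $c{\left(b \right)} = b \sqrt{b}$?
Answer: $48512 - 606 i \sqrt{606} \approx 48512.0 - 14918.0 i$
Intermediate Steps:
$c{\left(b \right)} = b^{\frac{3}{2}}$
$c{\left(-606 \right)} + 48512 = \left(-606\right)^{\frac{3}{2}} + 48512 = - 606 i \sqrt{606} + 48512 = 48512 - 606 i \sqrt{606}$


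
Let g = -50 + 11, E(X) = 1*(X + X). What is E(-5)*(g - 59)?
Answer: 980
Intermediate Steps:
E(X) = 2*X (E(X) = 1*(2*X) = 2*X)
g = -39
E(-5)*(g - 59) = (2*(-5))*(-39 - 59) = -10*(-98) = 980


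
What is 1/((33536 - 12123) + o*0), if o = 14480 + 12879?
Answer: 1/21413 ≈ 4.6701e-5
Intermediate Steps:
o = 27359
1/((33536 - 12123) + o*0) = 1/((33536 - 12123) + 27359*0) = 1/(21413 + 0) = 1/21413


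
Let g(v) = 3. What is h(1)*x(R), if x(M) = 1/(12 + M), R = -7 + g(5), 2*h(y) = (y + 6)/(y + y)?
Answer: 7/32 ≈ 0.21875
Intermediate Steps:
h(y) = (6 + y)/(4*y) (h(y) = ((y + 6)/(y + y))/2 = ((6 + y)/((2*y)))/2 = ((6 + y)*(1/(2*y)))/2 = ((6 + y)/(2*y))/2 = (6 + y)/(4*y))
R = -4 (R = -7 + 3 = -4)
h(1)*x(R) = ((1/4)*(6 + 1)/1)/(12 - 4) = ((1/4)*1*7)/8 = (7/4)*(1/8) = 7/32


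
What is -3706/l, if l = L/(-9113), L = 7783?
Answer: 33772778/7783 ≈ 4339.3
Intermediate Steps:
l = -7783/9113 (l = 7783/(-9113) = 7783*(-1/9113) = -7783/9113 ≈ -0.85405)
-3706/l = -3706/(-7783/9113) = -3706*(-9113/7783) = 33772778/7783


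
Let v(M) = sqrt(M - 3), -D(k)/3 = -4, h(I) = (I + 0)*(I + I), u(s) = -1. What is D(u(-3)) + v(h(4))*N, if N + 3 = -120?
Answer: 12 - 123*sqrt(29) ≈ -650.38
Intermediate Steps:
h(I) = 2*I**2 (h(I) = I*(2*I) = 2*I**2)
D(k) = 12 (D(k) = -3*(-4) = 12)
v(M) = sqrt(-3 + M)
N = -123 (N = -3 - 120 = -123)
D(u(-3)) + v(h(4))*N = 12 + sqrt(-3 + 2*4**2)*(-123) = 12 + sqrt(-3 + 2*16)*(-123) = 12 + sqrt(-3 + 32)*(-123) = 12 + sqrt(29)*(-123) = 12 - 123*sqrt(29)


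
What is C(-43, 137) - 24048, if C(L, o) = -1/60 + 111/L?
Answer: -62050543/2580 ≈ -24051.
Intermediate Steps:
C(L, o) = -1/60 + 111/L (C(L, o) = -1*1/60 + 111/L = -1/60 + 111/L)
C(-43, 137) - 24048 = (1/60)*(6660 - 1*(-43))/(-43) - 24048 = (1/60)*(-1/43)*(6660 + 43) - 24048 = (1/60)*(-1/43)*6703 - 24048 = -6703/2580 - 24048 = -62050543/2580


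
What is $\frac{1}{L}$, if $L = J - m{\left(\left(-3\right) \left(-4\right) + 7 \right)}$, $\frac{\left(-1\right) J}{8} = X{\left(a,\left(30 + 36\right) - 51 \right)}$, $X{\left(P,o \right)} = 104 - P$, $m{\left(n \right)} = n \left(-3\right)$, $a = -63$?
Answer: $- \frac{1}{1279} \approx -0.00078186$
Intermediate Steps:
$m{\left(n \right)} = - 3 n$
$J = -1336$ ($J = - 8 \left(104 - -63\right) = - 8 \left(104 + 63\right) = \left(-8\right) 167 = -1336$)
$L = -1279$ ($L = -1336 - - 3 \left(\left(-3\right) \left(-4\right) + 7\right) = -1336 - - 3 \left(12 + 7\right) = -1336 - \left(-3\right) 19 = -1336 - -57 = -1336 + 57 = -1279$)
$\frac{1}{L} = \frac{1}{-1279} = - \frac{1}{1279}$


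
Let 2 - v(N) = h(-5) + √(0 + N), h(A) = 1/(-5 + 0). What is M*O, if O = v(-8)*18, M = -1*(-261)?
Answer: 51678/5 - 9396*I*√2 ≈ 10336.0 - 13288.0*I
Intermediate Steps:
h(A) = -⅕ (h(A) = 1/(-5) = -⅕)
M = 261
v(N) = 11/5 - √N (v(N) = 2 - (-⅕ + √(0 + N)) = 2 - (-⅕ + √N) = 2 + (⅕ - √N) = 11/5 - √N)
O = 198/5 - 36*I*√2 (O = (11/5 - √(-8))*18 = (11/5 - 2*I*√2)*18 = 198/5 - 36*I*√2 ≈ 39.6 - 50.912*I)
M*O = 261*(198/5 - 36*I*√2) = 51678/5 - 9396*I*√2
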